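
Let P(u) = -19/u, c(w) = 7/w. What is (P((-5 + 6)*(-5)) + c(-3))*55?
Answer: 242/3 ≈ 80.667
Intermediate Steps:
(P((-5 + 6)*(-5)) + c(-3))*55 = (-19*(-1/(5*(-5 + 6))) + 7/(-3))*55 = (-19/(1*(-5)) + 7*(-1/3))*55 = (-19/(-5) - 7/3)*55 = (-19*(-1/5) - 7/3)*55 = (19/5 - 7/3)*55 = (22/15)*55 = 242/3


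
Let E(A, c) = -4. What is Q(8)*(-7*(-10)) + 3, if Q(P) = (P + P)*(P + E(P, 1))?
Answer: 4483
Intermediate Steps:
Q(P) = 2*P*(-4 + P) (Q(P) = (P + P)*(P - 4) = (2*P)*(-4 + P) = 2*P*(-4 + P))
Q(8)*(-7*(-10)) + 3 = (2*8*(-4 + 8))*(-7*(-10)) + 3 = (2*8*4)*70 + 3 = 64*70 + 3 = 4480 + 3 = 4483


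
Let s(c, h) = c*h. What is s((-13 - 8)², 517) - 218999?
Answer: 8998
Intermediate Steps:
s((-13 - 8)², 517) - 218999 = (-13 - 8)²*517 - 218999 = (-21)²*517 - 218999 = 441*517 - 218999 = 227997 - 218999 = 8998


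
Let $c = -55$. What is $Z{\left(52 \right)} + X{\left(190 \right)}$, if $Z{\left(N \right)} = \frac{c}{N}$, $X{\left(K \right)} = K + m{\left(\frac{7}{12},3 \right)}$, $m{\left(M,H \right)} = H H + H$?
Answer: $\frac{10449}{52} \approx 200.94$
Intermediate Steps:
$m{\left(M,H \right)} = H + H^{2}$ ($m{\left(M,H \right)} = H^{2} + H = H + H^{2}$)
$X{\left(K \right)} = 12 + K$ ($X{\left(K \right)} = K + 3 \left(1 + 3\right) = K + 3 \cdot 4 = K + 12 = 12 + K$)
$Z{\left(N \right)} = - \frac{55}{N}$
$Z{\left(52 \right)} + X{\left(190 \right)} = - \frac{55}{52} + \left(12 + 190\right) = \left(-55\right) \frac{1}{52} + 202 = - \frac{55}{52} + 202 = \frac{10449}{52}$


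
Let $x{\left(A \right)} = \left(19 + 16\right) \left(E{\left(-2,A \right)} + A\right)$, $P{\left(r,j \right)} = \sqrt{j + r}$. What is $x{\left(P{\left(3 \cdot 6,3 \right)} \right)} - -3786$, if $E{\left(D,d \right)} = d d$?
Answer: $4521 + 35 \sqrt{21} \approx 4681.4$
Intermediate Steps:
$E{\left(D,d \right)} = d^{2}$
$x{\left(A \right)} = 35 A + 35 A^{2}$ ($x{\left(A \right)} = \left(19 + 16\right) \left(A^{2} + A\right) = 35 \left(A + A^{2}\right) = 35 A + 35 A^{2}$)
$x{\left(P{\left(3 \cdot 6,3 \right)} \right)} - -3786 = 35 \sqrt{3 + 3 \cdot 6} \left(1 + \sqrt{3 + 3 \cdot 6}\right) - -3786 = 35 \sqrt{3 + 18} \left(1 + \sqrt{3 + 18}\right) + 3786 = 35 \sqrt{21} \left(1 + \sqrt{21}\right) + 3786 = 3786 + 35 \sqrt{21} \left(1 + \sqrt{21}\right)$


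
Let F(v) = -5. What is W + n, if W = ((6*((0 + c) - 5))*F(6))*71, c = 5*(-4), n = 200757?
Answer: 254007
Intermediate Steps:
c = -20
W = 53250 (W = ((6*((0 - 20) - 5))*(-5))*71 = ((6*(-20 - 5))*(-5))*71 = ((6*(-25))*(-5))*71 = -150*(-5)*71 = 750*71 = 53250)
W + n = 53250 + 200757 = 254007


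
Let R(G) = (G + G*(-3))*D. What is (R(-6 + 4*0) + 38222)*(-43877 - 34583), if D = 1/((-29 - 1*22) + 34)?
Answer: -50980326520/17 ≈ -2.9988e+9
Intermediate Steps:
D = -1/17 (D = 1/((-29 - 22) + 34) = 1/(-51 + 34) = 1/(-17) = -1/17 ≈ -0.058824)
R(G) = 2*G/17 (R(G) = (G + G*(-3))*(-1/17) = (G - 3*G)*(-1/17) = -2*G*(-1/17) = 2*G/17)
(R(-6 + 4*0) + 38222)*(-43877 - 34583) = (2*(-6 + 4*0)/17 + 38222)*(-43877 - 34583) = (2*(-6 + 0)/17 + 38222)*(-78460) = ((2/17)*(-6) + 38222)*(-78460) = (-12/17 + 38222)*(-78460) = (649762/17)*(-78460) = -50980326520/17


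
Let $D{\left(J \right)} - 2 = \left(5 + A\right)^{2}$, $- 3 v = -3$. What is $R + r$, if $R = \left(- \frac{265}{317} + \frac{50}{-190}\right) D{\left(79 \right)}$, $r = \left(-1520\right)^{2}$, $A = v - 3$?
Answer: $\frac{13915466380}{6023} \approx 2.3104 \cdot 10^{6}$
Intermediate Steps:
$v = 1$ ($v = \left(- \frac{1}{3}\right) \left(-3\right) = 1$)
$A = -2$ ($A = 1 - 3 = -2$)
$r = 2310400$
$D{\left(J \right)} = 11$ ($D{\left(J \right)} = 2 + \left(5 - 2\right)^{2} = 2 + 3^{2} = 2 + 9 = 11$)
$R = - \frac{72820}{6023}$ ($R = \left(- \frac{265}{317} + \frac{50}{-190}\right) 11 = \left(\left(-265\right) \frac{1}{317} + 50 \left(- \frac{1}{190}\right)\right) 11 = \left(- \frac{265}{317} - \frac{5}{19}\right) 11 = \left(- \frac{6620}{6023}\right) 11 = - \frac{72820}{6023} \approx -12.09$)
$R + r = - \frac{72820}{6023} + 2310400 = \frac{13915466380}{6023}$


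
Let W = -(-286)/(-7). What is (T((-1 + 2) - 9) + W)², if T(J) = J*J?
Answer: 26244/49 ≈ 535.59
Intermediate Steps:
T(J) = J²
W = -286/7 (W = -(-286)*(-1)/7 = -22*13/7 = -286/7 ≈ -40.857)
(T((-1 + 2) - 9) + W)² = (((-1 + 2) - 9)² - 286/7)² = ((1 - 9)² - 286/7)² = ((-8)² - 286/7)² = (64 - 286/7)² = (162/7)² = 26244/49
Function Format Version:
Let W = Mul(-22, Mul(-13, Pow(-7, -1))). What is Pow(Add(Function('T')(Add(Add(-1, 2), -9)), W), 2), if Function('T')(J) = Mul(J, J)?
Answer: Rational(26244, 49) ≈ 535.59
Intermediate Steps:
Function('T')(J) = Pow(J, 2)
W = Rational(-286, 7) (W = Mul(-22, Mul(-13, Rational(-1, 7))) = Mul(-22, Rational(13, 7)) = Rational(-286, 7) ≈ -40.857)
Pow(Add(Function('T')(Add(Add(-1, 2), -9)), W), 2) = Pow(Add(Pow(Add(Add(-1, 2), -9), 2), Rational(-286, 7)), 2) = Pow(Add(Pow(Add(1, -9), 2), Rational(-286, 7)), 2) = Pow(Add(Pow(-8, 2), Rational(-286, 7)), 2) = Pow(Add(64, Rational(-286, 7)), 2) = Pow(Rational(162, 7), 2) = Rational(26244, 49)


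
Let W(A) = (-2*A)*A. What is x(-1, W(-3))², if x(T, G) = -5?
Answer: 25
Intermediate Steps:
W(A) = -2*A²
x(-1, W(-3))² = (-5)² = 25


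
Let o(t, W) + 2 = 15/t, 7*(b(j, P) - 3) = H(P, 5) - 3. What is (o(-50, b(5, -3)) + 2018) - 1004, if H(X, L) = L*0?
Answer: 10117/10 ≈ 1011.7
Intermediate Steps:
H(X, L) = 0
b(j, P) = 18/7 (b(j, P) = 3 + (0 - 3)/7 = 3 + (1/7)*(-3) = 3 - 3/7 = 18/7)
o(t, W) = -2 + 15/t
(o(-50, b(5, -3)) + 2018) - 1004 = ((-2 + 15/(-50)) + 2018) - 1004 = ((-2 + 15*(-1/50)) + 2018) - 1004 = ((-2 - 3/10) + 2018) - 1004 = (-23/10 + 2018) - 1004 = 20157/10 - 1004 = 10117/10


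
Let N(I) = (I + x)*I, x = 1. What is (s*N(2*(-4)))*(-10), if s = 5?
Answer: -2800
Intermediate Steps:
N(I) = I*(1 + I) (N(I) = (I + 1)*I = (1 + I)*I = I*(1 + I))
(s*N(2*(-4)))*(-10) = (5*((2*(-4))*(1 + 2*(-4))))*(-10) = (5*(-8*(1 - 8)))*(-10) = (5*(-8*(-7)))*(-10) = (5*56)*(-10) = 280*(-10) = -2800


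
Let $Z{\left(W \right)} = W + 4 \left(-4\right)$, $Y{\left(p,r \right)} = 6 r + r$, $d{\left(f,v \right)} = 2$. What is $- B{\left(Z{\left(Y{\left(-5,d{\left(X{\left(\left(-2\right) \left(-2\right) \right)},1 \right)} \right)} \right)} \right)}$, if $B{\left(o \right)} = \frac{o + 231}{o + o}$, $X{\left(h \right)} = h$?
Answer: $\frac{229}{4} \approx 57.25$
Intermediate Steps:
$Y{\left(p,r \right)} = 7 r$
$Z{\left(W \right)} = -16 + W$ ($Z{\left(W \right)} = W - 16 = -16 + W$)
$B{\left(o \right)} = \frac{231 + o}{2 o}$
$- B{\left(Z{\left(Y{\left(-5,d{\left(X{\left(\left(-2\right) \left(-2\right) \right)},1 \right)} \right)} \right)} \right)} = - \frac{231 + \left(-16 + 7 \cdot 2\right)}{2 \left(-16 + 7 \cdot 2\right)} = - \frac{231 + \left(-16 + 14\right)}{2 \left(-16 + 14\right)} = - \frac{231 - 2}{2 \left(-2\right)} = - \frac{\left(-1\right) 229}{2 \cdot 2} = \left(-1\right) \left(- \frac{229}{4}\right) = \frac{229}{4}$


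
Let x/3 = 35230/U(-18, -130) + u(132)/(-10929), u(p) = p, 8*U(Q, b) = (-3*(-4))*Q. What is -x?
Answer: 128344078/32787 ≈ 3914.5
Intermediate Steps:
U(Q, b) = 3*Q/2 (U(Q, b) = ((-3*(-4))*Q)/8 = (12*Q)/8 = 3*Q/2)
x = -128344078/32787 (x = 3*(35230/(((3/2)*(-18))) + 132/(-10929)) = 3*(35230/(-27) + 132*(-1/10929)) = 3*(35230*(-1/27) - 44/3643) = 3*(-35230/27 - 44/3643) = 3*(-128344078/98361) = -128344078/32787 ≈ -3914.5)
-x = -1*(-128344078/32787) = 128344078/32787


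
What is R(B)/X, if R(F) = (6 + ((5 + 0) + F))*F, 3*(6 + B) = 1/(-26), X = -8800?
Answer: 182441/53539200 ≈ 0.0034076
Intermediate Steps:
B = -469/78 (B = -6 + (⅓)/(-26) = -6 + (⅓)*(-1/26) = -6 - 1/78 = -469/78 ≈ -6.0128)
R(F) = F*(11 + F) (R(F) = (6 + (5 + F))*F = (11 + F)*F = F*(11 + F))
R(B)/X = -469*(11 - 469/78)/78/(-8800) = -469/78*389/78*(-1/8800) = -182441/6084*(-1/8800) = 182441/53539200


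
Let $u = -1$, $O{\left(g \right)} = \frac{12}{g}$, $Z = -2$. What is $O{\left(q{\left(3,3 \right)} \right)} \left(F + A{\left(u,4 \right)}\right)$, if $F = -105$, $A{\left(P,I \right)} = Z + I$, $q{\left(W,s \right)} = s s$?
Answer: $- \frac{412}{3} \approx -137.33$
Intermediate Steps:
$q{\left(W,s \right)} = s^{2}$
$A{\left(P,I \right)} = -2 + I$
$O{\left(q{\left(3,3 \right)} \right)} \left(F + A{\left(u,4 \right)}\right) = \frac{12}{3^{2}} \left(-105 + \left(-2 + 4\right)\right) = \frac{12}{9} \left(-105 + 2\right) = 12 \cdot \frac{1}{9} \left(-103\right) = \frac{4}{3} \left(-103\right) = - \frac{412}{3}$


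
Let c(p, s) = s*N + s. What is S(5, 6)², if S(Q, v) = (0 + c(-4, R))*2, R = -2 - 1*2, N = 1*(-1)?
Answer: 0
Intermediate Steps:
N = -1
R = -4 (R = -2 - 2 = -4)
c(p, s) = 0 (c(p, s) = s*(-1) + s = -s + s = 0)
S(Q, v) = 0 (S(Q, v) = (0 + 0)*2 = 0*2 = 0)
S(5, 6)² = 0² = 0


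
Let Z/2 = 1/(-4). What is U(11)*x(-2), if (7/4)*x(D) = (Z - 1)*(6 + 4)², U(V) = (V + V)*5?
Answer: -66000/7 ≈ -9428.6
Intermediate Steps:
U(V) = 10*V (U(V) = (2*V)*5 = 10*V)
Z = -½ (Z = 2/(-4) = 2*(-¼) = -½ ≈ -0.50000)
x(D) = -600/7 (x(D) = 4*((-½ - 1)*(6 + 4)²)/7 = 4*(-3/2*10²)/7 = 4*(-3/2*100)/7 = (4/7)*(-150) = -600/7)
U(11)*x(-2) = (10*11)*(-600/7) = 110*(-600/7) = -66000/7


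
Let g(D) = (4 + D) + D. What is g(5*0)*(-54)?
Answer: -216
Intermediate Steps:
g(D) = 4 + 2*D
g(5*0)*(-54) = (4 + 2*(5*0))*(-54) = (4 + 2*0)*(-54) = (4 + 0)*(-54) = 4*(-54) = -216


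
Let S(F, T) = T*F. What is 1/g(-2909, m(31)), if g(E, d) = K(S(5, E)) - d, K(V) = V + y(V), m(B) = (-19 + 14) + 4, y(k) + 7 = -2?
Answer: -1/14553 ≈ -6.8714e-5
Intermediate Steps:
y(k) = -9 (y(k) = -7 - 2 = -9)
S(F, T) = F*T
m(B) = -1 (m(B) = -5 + 4 = -1)
K(V) = -9 + V (K(V) = V - 9 = -9 + V)
g(E, d) = -9 - d + 5*E (g(E, d) = (-9 + 5*E) - d = -9 - d + 5*E)
1/g(-2909, m(31)) = 1/(-9 - 1*(-1) + 5*(-2909)) = 1/(-9 + 1 - 14545) = 1/(-14553) = -1/14553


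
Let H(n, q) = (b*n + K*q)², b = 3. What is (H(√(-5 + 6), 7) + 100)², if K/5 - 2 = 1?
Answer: 138391696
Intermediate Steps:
K = 15 (K = 10 + 5*1 = 10 + 5 = 15)
H(n, q) = (3*n + 15*q)²
(H(√(-5 + 6), 7) + 100)² = (9*(√(-5 + 6) + 5*7)² + 100)² = (9*(√1 + 35)² + 100)² = (9*(1 + 35)² + 100)² = (9*36² + 100)² = (9*1296 + 100)² = (11664 + 100)² = 11764² = 138391696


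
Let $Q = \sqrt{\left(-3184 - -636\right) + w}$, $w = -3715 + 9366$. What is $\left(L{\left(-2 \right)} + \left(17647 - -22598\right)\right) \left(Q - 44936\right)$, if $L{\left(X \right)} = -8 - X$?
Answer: $-1808179704 + 40239 \sqrt{3103} \approx -1.8059 \cdot 10^{9}$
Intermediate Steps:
$w = 5651$
$Q = \sqrt{3103}$ ($Q = \sqrt{\left(-3184 - -636\right) + 5651} = \sqrt{\left(-3184 + 636\right) + 5651} = \sqrt{-2548 + 5651} = \sqrt{3103} \approx 55.705$)
$\left(L{\left(-2 \right)} + \left(17647 - -22598\right)\right) \left(Q - 44936\right) = \left(\left(-8 - -2\right) + \left(17647 - -22598\right)\right) \left(\sqrt{3103} - 44936\right) = \left(\left(-8 + 2\right) + \left(17647 + 22598\right)\right) \left(-44936 + \sqrt{3103}\right) = \left(-6 + 40245\right) \left(-44936 + \sqrt{3103}\right) = 40239 \left(-44936 + \sqrt{3103}\right) = -1808179704 + 40239 \sqrt{3103}$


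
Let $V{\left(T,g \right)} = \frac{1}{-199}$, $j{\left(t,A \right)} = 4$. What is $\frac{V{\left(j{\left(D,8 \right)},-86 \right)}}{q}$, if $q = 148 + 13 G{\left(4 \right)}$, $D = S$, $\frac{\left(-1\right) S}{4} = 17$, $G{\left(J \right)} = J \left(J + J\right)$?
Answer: $- \frac{1}{112236} \approx -8.9098 \cdot 10^{-6}$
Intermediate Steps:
$G{\left(J \right)} = 2 J^{2}$ ($G{\left(J \right)} = J 2 J = 2 J^{2}$)
$S = -68$ ($S = \left(-4\right) 17 = -68$)
$D = -68$
$V{\left(T,g \right)} = - \frac{1}{199}$
$q = 564$ ($q = 148 + 13 \cdot 2 \cdot 4^{2} = 148 + 13 \cdot 2 \cdot 16 = 148 + 13 \cdot 32 = 148 + 416 = 564$)
$\frac{V{\left(j{\left(D,8 \right)},-86 \right)}}{q} = - \frac{1}{199 \cdot 564} = \left(- \frac{1}{199}\right) \frac{1}{564} = - \frac{1}{112236}$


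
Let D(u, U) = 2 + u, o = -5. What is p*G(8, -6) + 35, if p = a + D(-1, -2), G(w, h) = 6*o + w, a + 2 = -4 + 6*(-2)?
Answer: 409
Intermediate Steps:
a = -18 (a = -2 + (-4 + 6*(-2)) = -2 + (-4 - 12) = -2 - 16 = -18)
G(w, h) = -30 + w (G(w, h) = 6*(-5) + w = -30 + w)
p = -17 (p = -18 + (2 - 1) = -18 + 1 = -17)
p*G(8, -6) + 35 = -17*(-30 + 8) + 35 = -17*(-22) + 35 = 374 + 35 = 409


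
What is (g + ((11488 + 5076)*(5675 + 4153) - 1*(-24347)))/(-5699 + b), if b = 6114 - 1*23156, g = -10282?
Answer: -162805057/22741 ≈ -7159.1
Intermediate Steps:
b = -17042 (b = 6114 - 23156 = -17042)
(g + ((11488 + 5076)*(5675 + 4153) - 1*(-24347)))/(-5699 + b) = (-10282 + ((11488 + 5076)*(5675 + 4153) - 1*(-24347)))/(-5699 - 17042) = (-10282 + (16564*9828 + 24347))/(-22741) = (-10282 + (162790992 + 24347))*(-1/22741) = (-10282 + 162815339)*(-1/22741) = 162805057*(-1/22741) = -162805057/22741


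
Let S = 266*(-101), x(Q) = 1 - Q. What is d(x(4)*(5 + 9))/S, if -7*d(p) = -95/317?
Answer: -5/3137666 ≈ -1.5935e-6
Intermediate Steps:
d(p) = 95/2219 (d(p) = -(-95)/(7*317) = -⅐*(-95/317) = 95/2219)
S = -26866
d(x(4)*(5 + 9))/S = (95/2219)/(-26866) = (95/2219)*(-1/26866) = -5/3137666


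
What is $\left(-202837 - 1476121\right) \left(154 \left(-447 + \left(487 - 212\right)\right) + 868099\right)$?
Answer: $-1413029521338$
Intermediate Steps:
$\left(-202837 - 1476121\right) \left(154 \left(-447 + \left(487 - 212\right)\right) + 868099\right) = - 1678958 \left(154 \left(-447 + \left(487 - 212\right)\right) + 868099\right) = - 1678958 \left(154 \left(-447 + 275\right) + 868099\right) = - 1678958 \left(154 \left(-172\right) + 868099\right) = - 1678958 \left(-26488 + 868099\right) = \left(-1678958\right) 841611 = -1413029521338$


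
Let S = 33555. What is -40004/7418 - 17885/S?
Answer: -147500515/24891099 ≈ -5.9258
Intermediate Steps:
-40004/7418 - 17885/S = -40004/7418 - 17885/33555 = -40004*1/7418 - 17885*1/33555 = -20002/3709 - 3577/6711 = -147500515/24891099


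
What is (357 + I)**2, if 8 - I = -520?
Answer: 783225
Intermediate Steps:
I = 528 (I = 8 - 1*(-520) = 8 + 520 = 528)
(357 + I)**2 = (357 + 528)**2 = 885**2 = 783225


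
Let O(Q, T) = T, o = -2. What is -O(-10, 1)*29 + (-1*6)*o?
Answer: -17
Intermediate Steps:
-O(-10, 1)*29 + (-1*6)*o = -1*1*29 - 1*6*(-2) = -1*29 - 6*(-2) = -29 + 12 = -17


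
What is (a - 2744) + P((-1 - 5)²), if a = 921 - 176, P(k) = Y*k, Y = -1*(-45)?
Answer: -379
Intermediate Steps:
Y = 45
P(k) = 45*k
a = 745
(a - 2744) + P((-1 - 5)²) = (745 - 2744) + 45*(-1 - 5)² = -1999 + 45*(-6)² = -1999 + 45*36 = -1999 + 1620 = -379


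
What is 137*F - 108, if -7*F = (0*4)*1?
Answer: -108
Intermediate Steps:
F = 0 (F = -0*4/7 = -0 = -⅐*0 = 0)
137*F - 108 = 137*0 - 108 = 0 - 108 = -108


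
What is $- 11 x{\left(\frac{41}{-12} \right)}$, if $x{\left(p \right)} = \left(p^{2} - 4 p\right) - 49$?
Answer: $\frac{37477}{144} \approx 260.26$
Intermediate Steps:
$x{\left(p \right)} = -49 + p^{2} - 4 p$
$- 11 x{\left(\frac{41}{-12} \right)} = - 11 \left(-49 + \left(\frac{41}{-12}\right)^{2} - 4 \frac{41}{-12}\right) = - 11 \left(-49 + \left(41 \left(- \frac{1}{12}\right)\right)^{2} - 4 \cdot 41 \left(- \frac{1}{12}\right)\right) = - 11 \left(-49 + \left(- \frac{41}{12}\right)^{2} - - \frac{41}{3}\right) = - 11 \left(-49 + \frac{1681}{144} + \frac{41}{3}\right) = \left(-11\right) \left(- \frac{3407}{144}\right) = \frac{37477}{144}$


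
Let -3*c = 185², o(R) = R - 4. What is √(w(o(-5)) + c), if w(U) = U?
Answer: 2*I*√25689/3 ≈ 106.85*I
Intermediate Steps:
o(R) = -4 + R
c = -34225/3 (c = -⅓*185² = -⅓*34225 = -34225/3 ≈ -11408.)
√(w(o(-5)) + c) = √((-4 - 5) - 34225/3) = √(-9 - 34225/3) = √(-34252/3) = 2*I*√25689/3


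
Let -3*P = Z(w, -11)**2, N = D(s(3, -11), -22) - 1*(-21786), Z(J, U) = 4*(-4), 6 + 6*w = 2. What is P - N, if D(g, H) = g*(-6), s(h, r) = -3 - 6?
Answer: -65776/3 ≈ -21925.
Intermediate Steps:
w = -2/3 (w = -1 + (1/6)*2 = -1 + 1/3 = -2/3 ≈ -0.66667)
s(h, r) = -9
Z(J, U) = -16
D(g, H) = -6*g
N = 21840 (N = -6*(-9) - 1*(-21786) = 54 + 21786 = 21840)
P = -256/3 (P = -1/3*(-16)**2 = -1/3*256 = -256/3 ≈ -85.333)
P - N = -256/3 - 1*21840 = -256/3 - 21840 = -65776/3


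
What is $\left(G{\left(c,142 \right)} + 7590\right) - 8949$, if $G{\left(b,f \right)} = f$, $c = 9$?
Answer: $-1217$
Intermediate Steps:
$\left(G{\left(c,142 \right)} + 7590\right) - 8949 = \left(142 + 7590\right) - 8949 = 7732 - 8949 = -1217$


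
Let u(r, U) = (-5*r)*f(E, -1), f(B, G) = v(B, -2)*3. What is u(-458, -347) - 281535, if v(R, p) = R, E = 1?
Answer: -274665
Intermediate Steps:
f(B, G) = 3*B (f(B, G) = B*3 = 3*B)
u(r, U) = -15*r (u(r, U) = (-5*r)*(3*1) = -5*r*3 = -15*r)
u(-458, -347) - 281535 = -15*(-458) - 281535 = 6870 - 281535 = -274665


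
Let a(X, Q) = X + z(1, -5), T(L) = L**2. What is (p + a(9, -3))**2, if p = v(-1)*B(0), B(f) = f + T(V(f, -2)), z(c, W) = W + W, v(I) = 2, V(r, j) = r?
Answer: 1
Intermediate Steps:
z(c, W) = 2*W
B(f) = f + f**2
a(X, Q) = -10 + X (a(X, Q) = X + 2*(-5) = X - 10 = -10 + X)
p = 0 (p = 2*(0*(1 + 0)) = 2*(0*1) = 2*0 = 0)
(p + a(9, -3))**2 = (0 + (-10 + 9))**2 = (0 - 1)**2 = (-1)**2 = 1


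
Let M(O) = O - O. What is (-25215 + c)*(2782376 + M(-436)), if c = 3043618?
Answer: 8398332065528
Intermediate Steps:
M(O) = 0
(-25215 + c)*(2782376 + M(-436)) = (-25215 + 3043618)*(2782376 + 0) = 3018403*2782376 = 8398332065528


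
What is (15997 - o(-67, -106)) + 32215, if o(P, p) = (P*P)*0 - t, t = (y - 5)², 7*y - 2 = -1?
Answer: 2363544/49 ≈ 48236.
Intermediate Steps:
y = ⅐ (y = 2/7 + (⅐)*(-1) = 2/7 - ⅐ = ⅐ ≈ 0.14286)
t = 1156/49 (t = (⅐ - 5)² = (-34/7)² = 1156/49 ≈ 23.592)
o(P, p) = -1156/49 (o(P, p) = (P*P)*0 - 1*1156/49 = P²*0 - 1156/49 = 0 - 1156/49 = -1156/49)
(15997 - o(-67, -106)) + 32215 = (15997 - 1*(-1156/49)) + 32215 = (15997 + 1156/49) + 32215 = 785009/49 + 32215 = 2363544/49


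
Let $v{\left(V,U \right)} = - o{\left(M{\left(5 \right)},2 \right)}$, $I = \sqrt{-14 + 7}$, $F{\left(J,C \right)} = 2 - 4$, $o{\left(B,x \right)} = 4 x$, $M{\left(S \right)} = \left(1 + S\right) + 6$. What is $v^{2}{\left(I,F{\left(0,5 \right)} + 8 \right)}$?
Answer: $64$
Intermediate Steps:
$M{\left(S \right)} = 7 + S$
$F{\left(J,C \right)} = -2$ ($F{\left(J,C \right)} = 2 - 4 = -2$)
$I = i \sqrt{7}$ ($I = \sqrt{-7} = i \sqrt{7} \approx 2.6458 i$)
$v{\left(V,U \right)} = -8$ ($v{\left(V,U \right)} = - 4 \cdot 2 = \left(-1\right) 8 = -8$)
$v^{2}{\left(I,F{\left(0,5 \right)} + 8 \right)} = \left(-8\right)^{2} = 64$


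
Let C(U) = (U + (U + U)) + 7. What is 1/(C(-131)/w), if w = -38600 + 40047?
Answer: -1447/386 ≈ -3.7487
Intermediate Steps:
C(U) = 7 + 3*U (C(U) = (U + 2*U) + 7 = 3*U + 7 = 7 + 3*U)
w = 1447
1/(C(-131)/w) = 1/((7 + 3*(-131))/1447) = 1/((7 - 393)*(1/1447)) = 1/(-386*1/1447) = 1/(-386/1447) = -1447/386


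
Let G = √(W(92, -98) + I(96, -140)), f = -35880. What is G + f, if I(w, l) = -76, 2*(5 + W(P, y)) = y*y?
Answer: -35880 + √4721 ≈ -35811.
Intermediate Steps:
W(P, y) = -5 + y²/2 (W(P, y) = -5 + (y*y)/2 = -5 + y²/2)
G = √4721 (G = √((-5 + (½)*(-98)²) - 76) = √((-5 + (½)*9604) - 76) = √((-5 + 4802) - 76) = √(4797 - 76) = √4721 ≈ 68.709)
G + f = √4721 - 35880 = -35880 + √4721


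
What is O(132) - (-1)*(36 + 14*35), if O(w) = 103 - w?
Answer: 497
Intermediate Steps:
O(132) - (-1)*(36 + 14*35) = (103 - 1*132) - (-1)*(36 + 14*35) = (103 - 132) - (-1)*(36 + 490) = -29 - (-1)*526 = -29 - 1*(-526) = -29 + 526 = 497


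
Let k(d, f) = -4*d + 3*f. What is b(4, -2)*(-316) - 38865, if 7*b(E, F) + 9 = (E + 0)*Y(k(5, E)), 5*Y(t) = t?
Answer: -190849/5 ≈ -38170.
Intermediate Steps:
Y(t) = t/5
b(E, F) = -9/7 + E*(-4 + 3*E/5)/7 (b(E, F) = -9/7 + ((E + 0)*((-4*5 + 3*E)/5))/7 = -9/7 + (E*((-20 + 3*E)/5))/7 = -9/7 + (E*(-4 + 3*E/5))/7 = -9/7 + E*(-4 + 3*E/5)/7)
b(4, -2)*(-316) - 38865 = (-9/7 + (1/35)*4*(-20 + 3*4))*(-316) - 38865 = (-9/7 + (1/35)*4*(-20 + 12))*(-316) - 38865 = (-9/7 + (1/35)*4*(-8))*(-316) - 38865 = (-9/7 - 32/35)*(-316) - 38865 = -11/5*(-316) - 38865 = 3476/5 - 38865 = -190849/5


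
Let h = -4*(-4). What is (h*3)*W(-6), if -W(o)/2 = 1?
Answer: -96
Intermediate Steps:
W(o) = -2 (W(o) = -2*1 = -2)
h = 16
(h*3)*W(-6) = (16*3)*(-2) = 48*(-2) = -96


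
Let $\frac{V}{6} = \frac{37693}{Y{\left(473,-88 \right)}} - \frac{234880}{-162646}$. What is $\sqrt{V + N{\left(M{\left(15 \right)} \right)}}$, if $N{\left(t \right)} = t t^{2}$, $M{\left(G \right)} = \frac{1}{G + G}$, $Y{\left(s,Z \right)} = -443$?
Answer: $\frac{i \sqrt{527585827280113425182370}}{32423480100} \approx 22.402 i$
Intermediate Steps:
$M{\left(G \right)} = \frac{1}{2 G}$
$N{\left(t \right)} = t^{3}$
$V = - \frac{18079691514}{36026089}$ ($V = 6 \left(\frac{37693}{-443} - \frac{234880}{-162646}\right) = 6 \left(37693 \left(- \frac{1}{443}\right) - - \frac{117440}{81323}\right) = 6 \left(- \frac{37693}{443} + \frac{117440}{81323}\right) = 6 \left(- \frac{3013281919}{36026089}\right) = - \frac{18079691514}{36026089} \approx -501.85$)
$\sqrt{V + N{\left(M{\left(15 \right)} \right)}} = \sqrt{- \frac{18079691514}{36026089} + \left(\frac{1}{2 \cdot 15}\right)^{3}} = \sqrt{- \frac{18079691514}{36026089} + \left(\frac{1}{2} \cdot \frac{1}{15}\right)^{3}} = \sqrt{- \frac{18079691514}{36026089} + \left(\frac{1}{30}\right)^{3}} = \sqrt{- \frac{18079691514}{36026089} + \frac{1}{27000}} = \sqrt{- \frac{488151634851911}{972704403000}} = \frac{i \sqrt{527585827280113425182370}}{32423480100}$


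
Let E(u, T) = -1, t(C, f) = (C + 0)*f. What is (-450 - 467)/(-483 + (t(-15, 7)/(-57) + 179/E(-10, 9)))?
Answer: 17423/12543 ≈ 1.3891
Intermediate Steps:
t(C, f) = C*f
(-450 - 467)/(-483 + (t(-15, 7)/(-57) + 179/E(-10, 9))) = (-450 - 467)/(-483 + (-15*7/(-57) + 179/(-1))) = -917/(-483 + (-105*(-1/57) + 179*(-1))) = -917/(-483 + (35/19 - 179)) = -917/(-483 - 3366/19) = -917/(-12543/19) = -917*(-19/12543) = 17423/12543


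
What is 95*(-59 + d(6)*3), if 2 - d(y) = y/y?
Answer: -5320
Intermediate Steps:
d(y) = 1 (d(y) = 2 - y/y = 2 - 1*1 = 2 - 1 = 1)
95*(-59 + d(6)*3) = 95*(-59 + 1*3) = 95*(-59 + 3) = 95*(-56) = -5320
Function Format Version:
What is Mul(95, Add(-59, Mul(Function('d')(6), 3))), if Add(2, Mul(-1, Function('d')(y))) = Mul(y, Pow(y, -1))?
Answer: -5320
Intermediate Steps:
Function('d')(y) = 1 (Function('d')(y) = Add(2, Mul(-1, Mul(y, Pow(y, -1)))) = Add(2, Mul(-1, 1)) = Add(2, -1) = 1)
Mul(95, Add(-59, Mul(Function('d')(6), 3))) = Mul(95, Add(-59, Mul(1, 3))) = Mul(95, Add(-59, 3)) = Mul(95, -56) = -5320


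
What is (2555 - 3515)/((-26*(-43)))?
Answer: -480/559 ≈ -0.85868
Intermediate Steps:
(2555 - 3515)/((-26*(-43))) = -960/1118 = -960*1/1118 = -480/559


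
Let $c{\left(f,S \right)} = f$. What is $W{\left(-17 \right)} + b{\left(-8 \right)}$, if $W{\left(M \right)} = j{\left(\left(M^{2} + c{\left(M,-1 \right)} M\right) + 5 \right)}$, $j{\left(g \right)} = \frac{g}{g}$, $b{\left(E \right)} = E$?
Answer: $-7$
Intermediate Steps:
$j{\left(g \right)} = 1$
$W{\left(M \right)} = 1$
$W{\left(-17 \right)} + b{\left(-8 \right)} = 1 - 8 = -7$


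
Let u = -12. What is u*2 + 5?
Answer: -19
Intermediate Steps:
u*2 + 5 = -12*2 + 5 = -24 + 5 = -19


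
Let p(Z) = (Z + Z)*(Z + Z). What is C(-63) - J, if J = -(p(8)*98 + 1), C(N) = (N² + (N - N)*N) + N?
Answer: 28995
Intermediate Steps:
C(N) = N + N² (C(N) = (N² + 0*N) + N = (N² + 0) + N = N² + N = N + N²)
p(Z) = 4*Z² (p(Z) = (2*Z)*(2*Z) = 4*Z²)
J = -25089 (J = -((4*8²)*98 + 1) = -((4*64)*98 + 1) = -(256*98 + 1) = -(25088 + 1) = -1*25089 = -25089)
C(-63) - J = -63*(1 - 63) - 1*(-25089) = -63*(-62) + 25089 = 3906 + 25089 = 28995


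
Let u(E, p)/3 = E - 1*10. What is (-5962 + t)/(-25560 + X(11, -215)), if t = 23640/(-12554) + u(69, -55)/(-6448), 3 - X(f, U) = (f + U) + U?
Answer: 241383886741/1017437825248 ≈ 0.23725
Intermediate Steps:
X(f, U) = 3 - f - 2*U (X(f, U) = 3 - ((f + U) + U) = 3 - ((U + f) + U) = 3 - (f + 2*U) = 3 + (-f - 2*U) = 3 - f - 2*U)
u(E, p) = -30 + 3*E (u(E, p) = 3*(E - 1*10) = 3*(E - 10) = 3*(-10 + E) = -30 + 3*E)
t = -77326389/40474096 (t = 23640/(-12554) + (-30 + 3*69)/(-6448) = 23640*(-1/12554) + (-30 + 207)*(-1/6448) = -11820/6277 + 177*(-1/6448) = -11820/6277 - 177/6448 = -77326389/40474096 ≈ -1.9105)
(-5962 + t)/(-25560 + X(11, -215)) = (-5962 - 77326389/40474096)/(-25560 + (3 - 1*11 - 2*(-215))) = -241383886741/(40474096*(-25560 + (3 - 11 + 430))) = -241383886741/(40474096*(-25560 + 422)) = -241383886741/40474096/(-25138) = -241383886741/40474096*(-1/25138) = 241383886741/1017437825248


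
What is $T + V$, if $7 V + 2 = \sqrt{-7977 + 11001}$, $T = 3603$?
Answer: $\frac{25219}{7} + \frac{12 \sqrt{21}}{7} \approx 3610.6$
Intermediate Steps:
$V = - \frac{2}{7} + \frac{12 \sqrt{21}}{7}$ ($V = - \frac{2}{7} + \frac{\sqrt{-7977 + 11001}}{7} = - \frac{2}{7} + \frac{\sqrt{3024}}{7} = - \frac{2}{7} + \frac{12 \sqrt{21}}{7} \approx 7.5701$)
$T + V = 3603 - \left(\frac{2}{7} - \frac{12 \sqrt{21}}{7}\right) = \frac{25219}{7} + \frac{12 \sqrt{21}}{7}$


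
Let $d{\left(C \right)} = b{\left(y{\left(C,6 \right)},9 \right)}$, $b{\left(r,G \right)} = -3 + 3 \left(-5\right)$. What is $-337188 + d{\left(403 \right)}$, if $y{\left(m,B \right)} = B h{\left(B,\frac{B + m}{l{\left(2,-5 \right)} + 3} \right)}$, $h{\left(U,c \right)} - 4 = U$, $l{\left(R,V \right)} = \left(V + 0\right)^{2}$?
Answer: $-337206$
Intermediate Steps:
$l{\left(R,V \right)} = V^{2}$
$h{\left(U,c \right)} = 4 + U$
$y{\left(m,B \right)} = B \left(4 + B\right)$
$b{\left(r,G \right)} = -18$ ($b{\left(r,G \right)} = -3 - 15 = -18$)
$d{\left(C \right)} = -18$
$-337188 + d{\left(403 \right)} = -337188 - 18 = -337206$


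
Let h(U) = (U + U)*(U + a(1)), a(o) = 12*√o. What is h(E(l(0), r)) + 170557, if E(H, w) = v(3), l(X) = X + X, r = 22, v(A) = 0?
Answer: 170557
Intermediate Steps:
l(X) = 2*X
E(H, w) = 0
h(U) = 2*U*(12 + U) (h(U) = (U + U)*(U + 12*√1) = (2*U)*(U + 12*1) = (2*U)*(U + 12) = (2*U)*(12 + U) = 2*U*(12 + U))
h(E(l(0), r)) + 170557 = 2*0*(12 + 0) + 170557 = 2*0*12 + 170557 = 0 + 170557 = 170557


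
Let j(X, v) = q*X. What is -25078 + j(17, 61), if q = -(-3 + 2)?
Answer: -25061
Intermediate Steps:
q = 1 (q = -1*(-1) = 1)
j(X, v) = X (j(X, v) = 1*X = X)
-25078 + j(17, 61) = -25078 + 17 = -25061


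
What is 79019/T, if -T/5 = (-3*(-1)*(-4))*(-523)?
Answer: -79019/31380 ≈ -2.5181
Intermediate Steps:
T = -31380 (T = -5*-3*(-1)*(-4)*(-523) = -5*3*(-4)*(-523) = -(-60)*(-523) = -5*6276 = -31380)
79019/T = 79019/(-31380) = 79019*(-1/31380) = -79019/31380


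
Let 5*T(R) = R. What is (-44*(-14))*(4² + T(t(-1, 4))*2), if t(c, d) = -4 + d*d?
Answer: 64064/5 ≈ 12813.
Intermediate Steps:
t(c, d) = -4 + d²
T(R) = R/5
(-44*(-14))*(4² + T(t(-1, 4))*2) = (-44*(-14))*(4² + ((-4 + 4²)/5)*2) = 616*(16 + ((-4 + 16)/5)*2) = 616*(16 + ((⅕)*12)*2) = 616*(16 + (12/5)*2) = 616*(16 + 24/5) = 616*(104/5) = 64064/5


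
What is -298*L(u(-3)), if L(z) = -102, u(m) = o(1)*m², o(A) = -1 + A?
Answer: 30396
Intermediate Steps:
u(m) = 0 (u(m) = (-1 + 1)*m² = 0*m² = 0)
-298*L(u(-3)) = -298*(-102) = 30396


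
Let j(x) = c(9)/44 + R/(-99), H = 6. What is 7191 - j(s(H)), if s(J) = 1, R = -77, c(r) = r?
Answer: 2847247/396 ≈ 7190.0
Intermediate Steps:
j(x) = 389/396 (j(x) = 9/44 - 77/(-99) = 9*(1/44) - 77*(-1/99) = 9/44 + 7/9 = 389/396)
7191 - j(s(H)) = 7191 - 1*389/396 = 7191 - 389/396 = 2847247/396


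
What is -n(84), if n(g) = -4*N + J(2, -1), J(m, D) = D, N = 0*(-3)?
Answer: 1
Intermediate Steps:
N = 0
n(g) = -1 (n(g) = -4*0 - 1 = 0 - 1 = -1)
-n(84) = -1*(-1) = 1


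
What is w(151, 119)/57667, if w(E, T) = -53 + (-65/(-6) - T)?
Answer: -967/346002 ≈ -0.0027948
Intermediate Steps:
w(E, T) = -253/6 - T (w(E, T) = -53 + (-65*(-⅙) - T) = -53 + (65/6 - T) = -253/6 - T)
w(151, 119)/57667 = (-253/6 - 1*119)/57667 = (-253/6 - 119)*(1/57667) = -967/6*1/57667 = -967/346002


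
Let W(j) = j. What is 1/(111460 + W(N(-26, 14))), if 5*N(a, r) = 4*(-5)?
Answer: 1/111456 ≈ 8.9721e-6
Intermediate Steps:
N(a, r) = -4 (N(a, r) = (4*(-5))/5 = (⅕)*(-20) = -4)
1/(111460 + W(N(-26, 14))) = 1/(111460 - 4) = 1/111456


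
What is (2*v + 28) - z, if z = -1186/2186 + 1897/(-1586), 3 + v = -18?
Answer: -21255053/1733498 ≈ -12.261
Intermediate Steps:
v = -21 (v = -3 - 18 = -21)
z = -3013919/1733498 (z = -1186*1/2186 + 1897*(-1/1586) = -593/1093 - 1897/1586 = -3013919/1733498 ≈ -1.7386)
(2*v + 28) - z = (2*(-21) + 28) - 1*(-3013919/1733498) = (-42 + 28) + 3013919/1733498 = -14 + 3013919/1733498 = -21255053/1733498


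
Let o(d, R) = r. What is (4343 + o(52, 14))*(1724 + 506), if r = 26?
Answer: 9742870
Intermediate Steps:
o(d, R) = 26
(4343 + o(52, 14))*(1724 + 506) = (4343 + 26)*(1724 + 506) = 4369*2230 = 9742870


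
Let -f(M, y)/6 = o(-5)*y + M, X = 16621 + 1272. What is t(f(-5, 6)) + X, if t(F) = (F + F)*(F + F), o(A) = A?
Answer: 194293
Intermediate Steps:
X = 17893
f(M, y) = -6*M + 30*y (f(M, y) = -6*(-5*y + M) = -6*(M - 5*y) = -6*M + 30*y)
t(F) = 4*F**2 (t(F) = (2*F)*(2*F) = 4*F**2)
t(f(-5, 6)) + X = 4*(-6*(-5) + 30*6)**2 + 17893 = 4*(30 + 180)**2 + 17893 = 4*210**2 + 17893 = 4*44100 + 17893 = 176400 + 17893 = 194293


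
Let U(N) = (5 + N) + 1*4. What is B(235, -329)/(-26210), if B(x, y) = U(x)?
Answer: -122/13105 ≈ -0.0093094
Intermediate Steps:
U(N) = 9 + N (U(N) = (5 + N) + 4 = 9 + N)
B(x, y) = 9 + x
B(235, -329)/(-26210) = (9 + 235)/(-26210) = 244*(-1/26210) = -122/13105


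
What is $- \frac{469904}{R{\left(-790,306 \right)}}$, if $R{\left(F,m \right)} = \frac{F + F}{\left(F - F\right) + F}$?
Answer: $-234952$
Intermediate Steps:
$R{\left(F,m \right)} = 2$ ($R{\left(F,m \right)} = \frac{2 F}{0 + F} = \frac{2 F}{F} = 2$)
$- \frac{469904}{R{\left(-790,306 \right)}} = - \frac{469904}{2} = \left(-469904\right) \frac{1}{2} = -234952$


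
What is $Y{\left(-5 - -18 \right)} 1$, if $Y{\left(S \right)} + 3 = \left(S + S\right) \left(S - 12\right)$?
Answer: $23$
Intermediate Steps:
$Y{\left(S \right)} = -3 + 2 S \left(-12 + S\right)$ ($Y{\left(S \right)} = -3 + \left(S + S\right) \left(S - 12\right) = -3 + 2 S \left(-12 + S\right)$)
$Y{\left(-5 - -18 \right)} 1 = \left(-3 - 24 \left(-5 - -18\right) + 2 \left(-5 - -18\right)^{2}\right) 1 = \left(-3 - 24 \left(-5 + 18\right) + 2 \left(-5 + 18\right)^{2}\right) 1 = \left(-3 - 312 + 2 \cdot 13^{2}\right) 1 = \left(-3 - 312 + 2 \cdot 169\right) 1 = \left(-3 - 312 + 338\right) 1 = 23 \cdot 1 = 23$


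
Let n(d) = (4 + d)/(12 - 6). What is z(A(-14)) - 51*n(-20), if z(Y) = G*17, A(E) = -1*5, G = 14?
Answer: 374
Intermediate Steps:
n(d) = ⅔ + d/6 (n(d) = (4 + d)/6 = (4 + d)*(⅙) = ⅔ + d/6)
A(E) = -5
z(Y) = 238 (z(Y) = 14*17 = 238)
z(A(-14)) - 51*n(-20) = 238 - 51*(⅔ + (⅙)*(-20)) = 238 - 51*(⅔ - 10/3) = 238 - 51*(-8)/3 = 238 - 1*(-136) = 238 + 136 = 374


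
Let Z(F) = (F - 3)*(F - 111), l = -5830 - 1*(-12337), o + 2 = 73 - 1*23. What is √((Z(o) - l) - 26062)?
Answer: 2*I*√8851 ≈ 188.16*I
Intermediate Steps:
o = 48 (o = -2 + (73 - 1*23) = -2 + (73 - 23) = -2 + 50 = 48)
l = 6507 (l = -5830 + 12337 = 6507)
Z(F) = (-111 + F)*(-3 + F) (Z(F) = (-3 + F)*(-111 + F) = (-111 + F)*(-3 + F))
√((Z(o) - l) - 26062) = √(((333 + 48² - 114*48) - 1*6507) - 26062) = √(((333 + 2304 - 5472) - 6507) - 26062) = √((-2835 - 6507) - 26062) = √(-9342 - 26062) = √(-35404) = 2*I*√8851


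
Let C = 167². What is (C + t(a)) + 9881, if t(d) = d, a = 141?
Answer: 37911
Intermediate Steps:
C = 27889
(C + t(a)) + 9881 = (27889 + 141) + 9881 = 28030 + 9881 = 37911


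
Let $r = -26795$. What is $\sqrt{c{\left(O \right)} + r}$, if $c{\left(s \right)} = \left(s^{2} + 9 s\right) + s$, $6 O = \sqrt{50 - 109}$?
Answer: $\frac{\sqrt{-964679 + 60 i \sqrt{59}}}{6} \approx 0.039102 + 163.7 i$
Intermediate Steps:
$O = \frac{i \sqrt{59}}{6}$ ($O = \frac{\sqrt{50 - 109}}{6} = \frac{\sqrt{-59}}{6} = \frac{i \sqrt{59}}{6} \approx 1.2802 i$)
$c{\left(s \right)} = s^{2} + 10 s$
$\sqrt{c{\left(O \right)} + r} = \sqrt{\frac{i \sqrt{59}}{6} \left(10 + \frac{i \sqrt{59}}{6}\right) - 26795} = \sqrt{\frac{i \sqrt{59} \left(10 + \frac{i \sqrt{59}}{6}\right)}{6} - 26795} = \sqrt{-26795 + \frac{i \sqrt{59} \left(10 + \frac{i \sqrt{59}}{6}\right)}{6}}$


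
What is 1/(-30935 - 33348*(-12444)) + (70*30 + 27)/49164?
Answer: 4170263321/96392487066 ≈ 0.043263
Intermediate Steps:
1/(-30935 - 33348*(-12444)) + (70*30 + 27)/49164 = -1/12444/(-64283) + (2100 + 27)*(1/49164) = -1/64283*(-1/12444) + 2127*(1/49164) = 1/799937652 + 709/16388 = 4170263321/96392487066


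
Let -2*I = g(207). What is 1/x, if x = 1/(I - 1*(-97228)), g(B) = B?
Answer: 194249/2 ≈ 97125.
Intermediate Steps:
I = -207/2 (I = -½*207 = -207/2 ≈ -103.50)
x = 2/194249 (x = 1/(-207/2 - 1*(-97228)) = 1/(-207/2 + 97228) = 1/(194249/2) = 2/194249 ≈ 1.0296e-5)
1/x = 1/(2/194249) = 194249/2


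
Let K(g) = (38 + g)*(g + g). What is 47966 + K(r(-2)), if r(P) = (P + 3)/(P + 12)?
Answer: 2398681/50 ≈ 47974.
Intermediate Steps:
r(P) = (3 + P)/(12 + P)
K(g) = 2*g*(38 + g) (K(g) = (38 + g)*(2*g) = 2*g*(38 + g))
47966 + K(r(-2)) = 47966 + 2*((3 - 2)/(12 - 2))*(38 + (3 - 2)/(12 - 2)) = 47966 + 2*(1/10)*(38 + 1/10) = 47966 + 2*((⅒)*1)*(38 + (⅒)*1) = 47966 + 2*(⅒)*(38 + ⅒) = 47966 + 2*(⅒)*(381/10) = 47966 + 381/50 = 2398681/50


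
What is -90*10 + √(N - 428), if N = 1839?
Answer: -900 + √1411 ≈ -862.44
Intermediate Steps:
-90*10 + √(N - 428) = -90*10 + √(1839 - 428) = -900 + √1411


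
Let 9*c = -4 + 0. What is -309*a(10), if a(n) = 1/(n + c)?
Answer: -2781/86 ≈ -32.337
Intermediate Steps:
c = -4/9 (c = (-4 + 0)/9 = (⅑)*(-4) = -4/9 ≈ -0.44444)
a(n) = 1/(-4/9 + n) (a(n) = 1/(n - 4/9) = 1/(-4/9 + n))
-309*a(10) = -2781/(-4 + 9*10) = -2781/(-4 + 90) = -2781/86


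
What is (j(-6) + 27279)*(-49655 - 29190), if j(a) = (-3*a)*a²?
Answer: -2201904315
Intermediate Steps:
j(a) = -3*a³
(j(-6) + 27279)*(-49655 - 29190) = (-3*(-6)³ + 27279)*(-49655 - 29190) = (-3*(-216) + 27279)*(-78845) = (648 + 27279)*(-78845) = 27927*(-78845) = -2201904315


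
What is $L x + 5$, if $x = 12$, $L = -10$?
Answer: $-115$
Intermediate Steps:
$L x + 5 = \left(-10\right) 12 + 5 = -120 + 5 = -115$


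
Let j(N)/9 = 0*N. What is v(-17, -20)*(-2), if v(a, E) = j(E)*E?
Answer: 0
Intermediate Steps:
j(N) = 0 (j(N) = 9*(0*N) = 9*0 = 0)
v(a, E) = 0 (v(a, E) = 0*E = 0)
v(-17, -20)*(-2) = 0*(-2) = 0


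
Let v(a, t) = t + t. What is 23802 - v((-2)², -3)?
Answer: 23808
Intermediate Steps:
v(a, t) = 2*t
23802 - v((-2)², -3) = 23802 - 2*(-3) = 23802 - 1*(-6) = 23802 + 6 = 23808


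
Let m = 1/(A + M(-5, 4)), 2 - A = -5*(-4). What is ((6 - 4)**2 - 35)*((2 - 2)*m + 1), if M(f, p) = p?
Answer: -31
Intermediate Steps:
A = -18 (A = 2 - (-5)*(-4) = 2 - 1*20 = 2 - 20 = -18)
m = -1/14 (m = 1/(-18 + 4) = 1/(-14) = -1/14 ≈ -0.071429)
((6 - 4)**2 - 35)*((2 - 2)*m + 1) = ((6 - 4)**2 - 35)*((2 - 2)*(-1/14) + 1) = (2**2 - 35)*(0*(-1/14) + 1) = (4 - 35)*(0 + 1) = -31*1 = -31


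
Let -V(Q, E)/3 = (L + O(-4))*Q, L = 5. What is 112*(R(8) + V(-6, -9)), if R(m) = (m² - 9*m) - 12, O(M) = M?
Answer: -224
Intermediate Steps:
R(m) = -12 + m² - 9*m
V(Q, E) = -3*Q (V(Q, E) = -3*(5 - 4)*Q = -3*Q)
112*(R(8) + V(-6, -9)) = 112*((-12 + 8² - 9*8) - 3*(-6)) = 112*((-12 + 64 - 72) + 18) = 112*(-20 + 18) = 112*(-2) = -224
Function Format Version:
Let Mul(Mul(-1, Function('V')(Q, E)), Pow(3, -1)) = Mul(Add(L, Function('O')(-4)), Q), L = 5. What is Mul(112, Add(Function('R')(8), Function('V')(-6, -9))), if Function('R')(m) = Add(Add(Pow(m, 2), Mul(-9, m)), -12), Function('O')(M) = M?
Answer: -224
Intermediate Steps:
Function('R')(m) = Add(-12, Pow(m, 2), Mul(-9, m))
Function('V')(Q, E) = Mul(-3, Q) (Function('V')(Q, E) = Mul(-3, Mul(Add(5, -4), Q)) = Mul(-3, Mul(1, Q)) = Mul(-3, Q))
Mul(112, Add(Function('R')(8), Function('V')(-6, -9))) = Mul(112, Add(Add(-12, Pow(8, 2), Mul(-9, 8)), Mul(-3, -6))) = Mul(112, Add(Add(-12, 64, -72), 18)) = Mul(112, Add(-20, 18)) = Mul(112, -2) = -224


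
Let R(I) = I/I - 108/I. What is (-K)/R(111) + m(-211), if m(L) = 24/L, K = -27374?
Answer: 213708794/211 ≈ 1.0128e+6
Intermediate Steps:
R(I) = 1 - 108/I
(-K)/R(111) + m(-211) = (-1*(-27374))/(((-108 + 111)/111)) + 24/(-211) = 27374/(((1/111)*3)) + 24*(-1/211) = 27374/(1/37) - 24/211 = 27374*37 - 24/211 = 1012838 - 24/211 = 213708794/211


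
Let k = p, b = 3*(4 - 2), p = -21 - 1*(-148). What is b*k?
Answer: 762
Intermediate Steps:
p = 127 (p = -21 + 148 = 127)
b = 6 (b = 3*2 = 6)
k = 127
b*k = 6*127 = 762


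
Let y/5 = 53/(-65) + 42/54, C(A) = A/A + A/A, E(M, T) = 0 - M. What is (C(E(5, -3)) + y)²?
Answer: 44944/13689 ≈ 3.2832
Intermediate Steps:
E(M, T) = -M
C(A) = 2 (C(A) = 1 + 1 = 2)
y = -22/117 (y = 5*(53/(-65) + 42/54) = 5*(53*(-1/65) + 42*(1/54)) = 5*(-53/65 + 7/9) = 5*(-22/585) = -22/117 ≈ -0.18803)
(C(E(5, -3)) + y)² = (2 - 22/117)² = (212/117)² = 44944/13689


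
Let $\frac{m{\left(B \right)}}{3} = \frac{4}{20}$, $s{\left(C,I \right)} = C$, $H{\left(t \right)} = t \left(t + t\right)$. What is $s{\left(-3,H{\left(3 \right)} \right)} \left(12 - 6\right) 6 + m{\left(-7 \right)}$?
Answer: $- \frac{537}{5} \approx -107.4$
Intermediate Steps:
$H{\left(t \right)} = 2 t^{2}$ ($H{\left(t \right)} = t 2 t = 2 t^{2}$)
$m{\left(B \right)} = \frac{3}{5}$ ($m{\left(B \right)} = 3 \cdot \frac{4}{20} = 3 \cdot 4 \cdot \frac{1}{20} = 3 \cdot \frac{1}{5} = \frac{3}{5}$)
$s{\left(-3,H{\left(3 \right)} \right)} \left(12 - 6\right) 6 + m{\left(-7 \right)} = - 3 \left(12 - 6\right) 6 + \frac{3}{5} = - 3 \cdot 6 \cdot 6 + \frac{3}{5} = \left(-3\right) 36 + \frac{3}{5} = -108 + \frac{3}{5} = - \frac{537}{5}$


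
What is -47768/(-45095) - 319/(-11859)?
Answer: 580866017/534781605 ≈ 1.0862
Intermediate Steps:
-47768/(-45095) - 319/(-11859) = -47768*(-1/45095) - 319*(-1/11859) = 47768/45095 + 319/11859 = 580866017/534781605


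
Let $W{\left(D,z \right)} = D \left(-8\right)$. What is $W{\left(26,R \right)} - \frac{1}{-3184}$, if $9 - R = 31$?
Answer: $- \frac{662271}{3184} \approx -208.0$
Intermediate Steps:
$R = -22$ ($R = 9 - 31 = -22$)
$W{\left(D,z \right)} = - 8 D$
$W{\left(26,R \right)} - \frac{1}{-3184} = \left(-8\right) 26 - \frac{1}{-3184} = -208 - - \frac{1}{3184} = -208 + \frac{1}{3184} = - \frac{662271}{3184}$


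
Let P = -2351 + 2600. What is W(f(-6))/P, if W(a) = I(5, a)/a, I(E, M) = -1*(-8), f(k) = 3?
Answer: 8/747 ≈ 0.010710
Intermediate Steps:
I(E, M) = 8
W(a) = 8/a
P = 249
W(f(-6))/P = (8/3)/249 = (8*(⅓))*(1/249) = (8/3)*(1/249) = 8/747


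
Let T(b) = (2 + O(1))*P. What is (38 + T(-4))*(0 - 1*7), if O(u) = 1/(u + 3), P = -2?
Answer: -469/2 ≈ -234.50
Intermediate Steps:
O(u) = 1/(3 + u)
T(b) = -9/2 (T(b) = (2 + 1/(3 + 1))*(-2) = (2 + 1/4)*(-2) = (2 + ¼)*(-2) = (9/4)*(-2) = -9/2)
(38 + T(-4))*(0 - 1*7) = (38 - 9/2)*(0 - 1*7) = 67*(0 - 7)/2 = (67/2)*(-7) = -469/2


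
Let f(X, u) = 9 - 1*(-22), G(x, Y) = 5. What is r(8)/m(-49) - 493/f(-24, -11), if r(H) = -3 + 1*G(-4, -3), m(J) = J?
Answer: -24219/1519 ≈ -15.944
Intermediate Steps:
f(X, u) = 31 (f(X, u) = 9 + 22 = 31)
r(H) = 2 (r(H) = -3 + 1*5 = -3 + 5 = 2)
r(8)/m(-49) - 493/f(-24, -11) = 2/(-49) - 493/31 = 2*(-1/49) - 493*1/31 = -2/49 - 493/31 = -24219/1519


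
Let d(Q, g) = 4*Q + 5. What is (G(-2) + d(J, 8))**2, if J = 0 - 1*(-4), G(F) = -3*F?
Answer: 729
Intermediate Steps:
J = 4 (J = 0 + 4 = 4)
d(Q, g) = 5 + 4*Q
(G(-2) + d(J, 8))**2 = (-3*(-2) + (5 + 4*4))**2 = (6 + (5 + 16))**2 = (6 + 21)**2 = 27**2 = 729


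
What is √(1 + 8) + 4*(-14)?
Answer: -53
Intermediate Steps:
√(1 + 8) + 4*(-14) = √9 - 56 = 3 - 56 = -53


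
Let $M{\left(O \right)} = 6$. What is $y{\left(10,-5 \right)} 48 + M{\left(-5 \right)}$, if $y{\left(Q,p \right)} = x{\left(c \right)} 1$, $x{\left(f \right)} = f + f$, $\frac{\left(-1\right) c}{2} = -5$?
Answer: $966$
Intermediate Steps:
$c = 10$ ($c = \left(-2\right) \left(-5\right) = 10$)
$x{\left(f \right)} = 2 f$
$y{\left(Q,p \right)} = 20$ ($y{\left(Q,p \right)} = 2 \cdot 10 \cdot 1 = 20 \cdot 1 = 20$)
$y{\left(10,-5 \right)} 48 + M{\left(-5 \right)} = 20 \cdot 48 + 6 = 960 + 6 = 966$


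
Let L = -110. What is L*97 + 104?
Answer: -10566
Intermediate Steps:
L*97 + 104 = -110*97 + 104 = -10670 + 104 = -10566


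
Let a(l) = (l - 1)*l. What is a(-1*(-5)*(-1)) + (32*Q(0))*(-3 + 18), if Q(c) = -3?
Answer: -1410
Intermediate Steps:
a(l) = l*(-1 + l) (a(l) = (-1 + l)*l = l*(-1 + l))
a(-1*(-5)*(-1)) + (32*Q(0))*(-3 + 18) = (-1*(-5)*(-1))*(-1 - 1*(-5)*(-1)) + (32*(-3))*(-3 + 18) = (5*(-1))*(-1 + 5*(-1)) - 96*15 = -5*(-1 - 5) - 1440 = -5*(-6) - 1440 = 30 - 1440 = -1410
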